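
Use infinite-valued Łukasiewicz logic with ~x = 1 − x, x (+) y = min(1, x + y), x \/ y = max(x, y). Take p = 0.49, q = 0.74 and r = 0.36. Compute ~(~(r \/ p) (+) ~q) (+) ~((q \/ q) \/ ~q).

0.49

r \/ p = max(0.36, 0.49) = 0.49
~(r \/ p) = 1 − 0.49 = 0.51
~q = 1 − 0.74 = 0.26
~(r \/ p) (+) ~q = min(1, 0.51 + 0.26) = min(1, 0.77) = 0.77
~(~(r \/ p) (+) ~q) = 1 − 0.77 = 0.23
q \/ q = max(0.74, 0.74) = 0.74
(q \/ q) \/ ~q = max(0.74, 0.26) = 0.74
~((q \/ q) \/ ~q) = 1 − 0.74 = 0.26
~(~(r \/ p) (+) ~q) (+) ~((q \/ q) \/ ~q) = min(1, 0.23 + 0.26) = min(1, 0.49) = 0.49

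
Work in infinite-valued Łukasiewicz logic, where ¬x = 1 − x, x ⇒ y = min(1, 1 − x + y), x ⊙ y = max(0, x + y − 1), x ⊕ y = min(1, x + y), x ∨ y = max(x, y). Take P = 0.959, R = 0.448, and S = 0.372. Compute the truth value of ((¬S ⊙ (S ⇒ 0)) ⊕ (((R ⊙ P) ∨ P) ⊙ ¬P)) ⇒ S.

1.000

¬S = 1 − 0.372 = 0.628
S ⇒ 0 = min(1, 1 − 0.372 + 0.000) = min(1, 0.628) = 0.628
¬S ⊙ (S ⇒ 0) = max(0, 0.628 + 0.628 − 1) = max(0, 0.256) = 0.256
R ⊙ P = max(0, 0.448 + 0.959 − 1) = max(0, 0.407) = 0.407
(R ⊙ P) ∨ P = max(0.407, 0.959) = 0.959
¬P = 1 − 0.959 = 0.041
((R ⊙ P) ∨ P) ⊙ ¬P = max(0, 0.959 + 0.041 − 1) = max(0, 0.000) = 0.000
(¬S ⊙ (S ⇒ 0)) ⊕ (((R ⊙ P) ∨ P) ⊙ ¬P) = min(1, 0.256 + 0.000) = min(1, 0.256) = 0.256
((¬S ⊙ (S ⇒ 0)) ⊕ (((R ⊙ P) ∨ P) ⊙ ¬P)) ⇒ S = min(1, 1 − 0.256 + 0.372) = min(1, 1.116) = 1.000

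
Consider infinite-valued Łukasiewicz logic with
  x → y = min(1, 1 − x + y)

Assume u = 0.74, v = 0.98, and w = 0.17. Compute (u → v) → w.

0.17

u → v = min(1, 1 − 0.74 + 0.98) = min(1, 1.24) = 1.00
(u → v) → w = min(1, 1 − 1.00 + 0.17) = min(1, 0.17) = 0.17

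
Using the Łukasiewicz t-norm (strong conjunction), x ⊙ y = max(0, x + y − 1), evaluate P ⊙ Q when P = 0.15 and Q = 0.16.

0.00

P ⊙ Q = max(0, 0.15 + 0.16 − 1) = max(0, -0.69) = 0.00
For comparison, the Gödel (minimum) t-norm min(x, y) would give 0.15.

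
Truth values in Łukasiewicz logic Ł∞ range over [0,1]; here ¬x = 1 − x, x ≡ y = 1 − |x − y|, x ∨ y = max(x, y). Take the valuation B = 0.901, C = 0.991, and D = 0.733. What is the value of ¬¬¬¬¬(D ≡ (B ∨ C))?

B ∨ C = max(0.901, 0.991) = 0.991
D ≡ (B ∨ C) = 1 − |0.733 − 0.991| = 1 − 0.258 = 0.742
¬(D ≡ (B ∨ C)) = 1 − 0.742 = 0.258
¬¬(D ≡ (B ∨ C)) = 1 − 0.258 = 0.742
¬¬¬(D ≡ (B ∨ C)) = 1 − 0.742 = 0.258
¬¬¬¬(D ≡ (B ∨ C)) = 1 − 0.258 = 0.742
¬¬¬¬¬(D ≡ (B ∨ C)) = 1 − 0.742 = 0.258

0.258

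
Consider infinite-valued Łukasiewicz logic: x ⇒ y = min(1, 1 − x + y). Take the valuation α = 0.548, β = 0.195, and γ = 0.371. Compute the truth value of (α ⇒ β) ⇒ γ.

0.724

α ⇒ β = min(1, 1 − 0.548 + 0.195) = min(1, 0.647) = 0.647
(α ⇒ β) ⇒ γ = min(1, 1 − 0.647 + 0.371) = min(1, 0.724) = 0.724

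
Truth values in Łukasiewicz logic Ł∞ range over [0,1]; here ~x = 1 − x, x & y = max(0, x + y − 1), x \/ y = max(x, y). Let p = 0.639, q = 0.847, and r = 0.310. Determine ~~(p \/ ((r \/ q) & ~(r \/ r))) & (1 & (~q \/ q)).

0.486

r \/ q = max(0.310, 0.847) = 0.847
r \/ r = max(0.310, 0.310) = 0.310
~(r \/ r) = 1 − 0.310 = 0.690
(r \/ q) & ~(r \/ r) = max(0, 0.847 + 0.690 − 1) = max(0, 0.537) = 0.537
p \/ ((r \/ q) & ~(r \/ r)) = max(0.639, 0.537) = 0.639
~(p \/ ((r \/ q) & ~(r \/ r))) = 1 − 0.639 = 0.361
~~(p \/ ((r \/ q) & ~(r \/ r))) = 1 − 0.361 = 0.639
~q = 1 − 0.847 = 0.153
~q \/ q = max(0.153, 0.847) = 0.847
1 & (~q \/ q) = max(0, 1.000 + 0.847 − 1) = max(0, 0.847) = 0.847
~~(p \/ ((r \/ q) & ~(r \/ r))) & (1 & (~q \/ q)) = max(0, 0.639 + 0.847 − 1) = max(0, 0.486) = 0.486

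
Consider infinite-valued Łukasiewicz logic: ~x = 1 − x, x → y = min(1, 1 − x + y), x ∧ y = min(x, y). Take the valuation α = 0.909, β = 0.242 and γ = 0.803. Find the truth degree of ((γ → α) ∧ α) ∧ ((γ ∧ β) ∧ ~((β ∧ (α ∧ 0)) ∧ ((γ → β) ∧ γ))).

γ → α = min(1, 1 − 0.803 + 0.909) = min(1, 1.106) = 1.000
(γ → α) ∧ α = min(1.000, 0.909) = 0.909
γ ∧ β = min(0.803, 0.242) = 0.242
α ∧ 0 = min(0.909, 0.000) = 0.000
β ∧ (α ∧ 0) = min(0.242, 0.000) = 0.000
γ → β = min(1, 1 − 0.803 + 0.242) = min(1, 0.439) = 0.439
(γ → β) ∧ γ = min(0.439, 0.803) = 0.439
(β ∧ (α ∧ 0)) ∧ ((γ → β) ∧ γ) = min(0.000, 0.439) = 0.000
~((β ∧ (α ∧ 0)) ∧ ((γ → β) ∧ γ)) = 1 − 0.000 = 1.000
(γ ∧ β) ∧ ~((β ∧ (α ∧ 0)) ∧ ((γ → β) ∧ γ)) = min(0.242, 1.000) = 0.242
((γ → α) ∧ α) ∧ ((γ ∧ β) ∧ ~((β ∧ (α ∧ 0)) ∧ ((γ → β) ∧ γ))) = min(0.909, 0.242) = 0.242

0.242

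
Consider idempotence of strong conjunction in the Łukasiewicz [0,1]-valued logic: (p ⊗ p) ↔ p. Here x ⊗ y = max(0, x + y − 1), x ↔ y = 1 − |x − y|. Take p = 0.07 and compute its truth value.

0.93

p ⊗ p = max(0, 0.07 + 0.07 − 1) = max(0, -0.86) = 0.00
(p ⊗ p) ↔ p = 1 − |0.00 − 0.07| = 1 − 0.07 = 0.93
(The value 0.93 < 1 shows this instance is not satisfied; fails in Ł∞ since a ⊗ a = max(0, 2a−1) ≠ a in general.)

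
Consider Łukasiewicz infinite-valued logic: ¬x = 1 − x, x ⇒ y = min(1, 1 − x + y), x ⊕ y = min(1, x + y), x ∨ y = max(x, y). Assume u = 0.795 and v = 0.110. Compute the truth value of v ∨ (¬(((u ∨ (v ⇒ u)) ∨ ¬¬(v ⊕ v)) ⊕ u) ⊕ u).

v ⇒ u = min(1, 1 − 0.110 + 0.795) = min(1, 1.685) = 1.000
u ∨ (v ⇒ u) = max(0.795, 1.000) = 1.000
v ⊕ v = min(1, 0.110 + 0.110) = min(1, 0.220) = 0.220
¬(v ⊕ v) = 1 − 0.220 = 0.780
¬¬(v ⊕ v) = 1 − 0.780 = 0.220
(u ∨ (v ⇒ u)) ∨ ¬¬(v ⊕ v) = max(1.000, 0.220) = 1.000
((u ∨ (v ⇒ u)) ∨ ¬¬(v ⊕ v)) ⊕ u = min(1, 1.000 + 0.795) = min(1, 1.795) = 1.000
¬(((u ∨ (v ⇒ u)) ∨ ¬¬(v ⊕ v)) ⊕ u) = 1 − 1.000 = 0.000
¬(((u ∨ (v ⇒ u)) ∨ ¬¬(v ⊕ v)) ⊕ u) ⊕ u = min(1, 0.000 + 0.795) = min(1, 0.795) = 0.795
v ∨ (¬(((u ∨ (v ⇒ u)) ∨ ¬¬(v ⊕ v)) ⊕ u) ⊕ u) = max(0.110, 0.795) = 0.795

0.795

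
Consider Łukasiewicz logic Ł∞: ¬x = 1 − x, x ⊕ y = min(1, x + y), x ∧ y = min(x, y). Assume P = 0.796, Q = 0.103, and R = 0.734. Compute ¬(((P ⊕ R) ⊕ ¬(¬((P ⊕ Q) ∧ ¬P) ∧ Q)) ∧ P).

P ⊕ R = min(1, 0.796 + 0.734) = min(1, 1.530) = 1.000
P ⊕ Q = min(1, 0.796 + 0.103) = min(1, 0.899) = 0.899
¬P = 1 − 0.796 = 0.204
(P ⊕ Q) ∧ ¬P = min(0.899, 0.204) = 0.204
¬((P ⊕ Q) ∧ ¬P) = 1 − 0.204 = 0.796
¬((P ⊕ Q) ∧ ¬P) ∧ Q = min(0.796, 0.103) = 0.103
¬(¬((P ⊕ Q) ∧ ¬P) ∧ Q) = 1 − 0.103 = 0.897
(P ⊕ R) ⊕ ¬(¬((P ⊕ Q) ∧ ¬P) ∧ Q) = min(1, 1.000 + 0.897) = min(1, 1.897) = 1.000
((P ⊕ R) ⊕ ¬(¬((P ⊕ Q) ∧ ¬P) ∧ Q)) ∧ P = min(1.000, 0.796) = 0.796
¬(((P ⊕ R) ⊕ ¬(¬((P ⊕ Q) ∧ ¬P) ∧ Q)) ∧ P) = 1 − 0.796 = 0.204

0.204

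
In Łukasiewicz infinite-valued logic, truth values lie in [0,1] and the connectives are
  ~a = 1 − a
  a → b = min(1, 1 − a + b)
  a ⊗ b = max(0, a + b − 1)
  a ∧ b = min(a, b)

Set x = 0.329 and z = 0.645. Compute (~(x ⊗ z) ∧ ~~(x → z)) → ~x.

0.671

x ⊗ z = max(0, 0.329 + 0.645 − 1) = max(0, -0.026) = 0.000
~(x ⊗ z) = 1 − 0.000 = 1.000
x → z = min(1, 1 − 0.329 + 0.645) = min(1, 1.316) = 1.000
~(x → z) = 1 − 1.000 = 0.000
~~(x → z) = 1 − 0.000 = 1.000
~(x ⊗ z) ∧ ~~(x → z) = min(1.000, 1.000) = 1.000
~x = 1 − 0.329 = 0.671
(~(x ⊗ z) ∧ ~~(x → z)) → ~x = min(1, 1 − 1.000 + 0.671) = min(1, 0.671) = 0.671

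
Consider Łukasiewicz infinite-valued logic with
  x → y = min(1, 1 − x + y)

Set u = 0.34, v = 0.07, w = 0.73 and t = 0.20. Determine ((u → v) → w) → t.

0.20

u → v = min(1, 1 − 0.34 + 0.07) = min(1, 0.73) = 0.73
(u → v) → w = min(1, 1 − 0.73 + 0.73) = min(1, 1.00) = 1.00
((u → v) → w) → t = min(1, 1 − 1.00 + 0.20) = min(1, 0.20) = 0.20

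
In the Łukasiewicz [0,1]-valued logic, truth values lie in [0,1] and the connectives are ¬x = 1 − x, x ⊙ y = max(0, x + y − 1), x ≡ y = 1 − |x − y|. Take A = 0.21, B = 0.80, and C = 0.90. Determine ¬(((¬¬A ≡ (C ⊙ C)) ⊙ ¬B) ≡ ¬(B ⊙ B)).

0.40

¬A = 1 − 0.21 = 0.79
¬¬A = 1 − 0.79 = 0.21
C ⊙ C = max(0, 0.90 + 0.90 − 1) = max(0, 0.80) = 0.80
¬¬A ≡ (C ⊙ C) = 1 − |0.21 − 0.80| = 1 − 0.59 = 0.41
¬B = 1 − 0.80 = 0.20
(¬¬A ≡ (C ⊙ C)) ⊙ ¬B = max(0, 0.41 + 0.20 − 1) = max(0, -0.39) = 0.00
B ⊙ B = max(0, 0.80 + 0.80 − 1) = max(0, 0.60) = 0.60
¬(B ⊙ B) = 1 − 0.60 = 0.40
((¬¬A ≡ (C ⊙ C)) ⊙ ¬B) ≡ ¬(B ⊙ B) = 1 − |0.00 − 0.40| = 1 − 0.40 = 0.60
¬(((¬¬A ≡ (C ⊙ C)) ⊙ ¬B) ≡ ¬(B ⊙ B)) = 1 − 0.60 = 0.40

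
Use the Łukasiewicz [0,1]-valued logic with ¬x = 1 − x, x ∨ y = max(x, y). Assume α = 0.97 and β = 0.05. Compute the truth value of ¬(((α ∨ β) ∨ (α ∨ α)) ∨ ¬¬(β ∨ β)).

α ∨ β = max(0.97, 0.05) = 0.97
α ∨ α = max(0.97, 0.97) = 0.97
(α ∨ β) ∨ (α ∨ α) = max(0.97, 0.97) = 0.97
β ∨ β = max(0.05, 0.05) = 0.05
¬(β ∨ β) = 1 − 0.05 = 0.95
¬¬(β ∨ β) = 1 − 0.95 = 0.05
((α ∨ β) ∨ (α ∨ α)) ∨ ¬¬(β ∨ β) = max(0.97, 0.05) = 0.97
¬(((α ∨ β) ∨ (α ∨ α)) ∨ ¬¬(β ∨ β)) = 1 − 0.97 = 0.03

0.03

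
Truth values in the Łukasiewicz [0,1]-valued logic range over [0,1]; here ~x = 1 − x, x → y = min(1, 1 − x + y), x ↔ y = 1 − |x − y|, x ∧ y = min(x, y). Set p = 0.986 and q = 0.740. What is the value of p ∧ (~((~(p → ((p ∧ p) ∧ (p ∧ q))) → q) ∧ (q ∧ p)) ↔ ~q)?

0.986

p ∧ p = min(0.986, 0.986) = 0.986
p ∧ q = min(0.986, 0.740) = 0.740
(p ∧ p) ∧ (p ∧ q) = min(0.986, 0.740) = 0.740
p → ((p ∧ p) ∧ (p ∧ q)) = min(1, 1 − 0.986 + 0.740) = min(1, 0.754) = 0.754
~(p → ((p ∧ p) ∧ (p ∧ q))) = 1 − 0.754 = 0.246
~(p → ((p ∧ p) ∧ (p ∧ q))) → q = min(1, 1 − 0.246 + 0.740) = min(1, 1.494) = 1.000
q ∧ p = min(0.740, 0.986) = 0.740
(~(p → ((p ∧ p) ∧ (p ∧ q))) → q) ∧ (q ∧ p) = min(1.000, 0.740) = 0.740
~((~(p → ((p ∧ p) ∧ (p ∧ q))) → q) ∧ (q ∧ p)) = 1 − 0.740 = 0.260
~q = 1 − 0.740 = 0.260
~((~(p → ((p ∧ p) ∧ (p ∧ q))) → q) ∧ (q ∧ p)) ↔ ~q = 1 − |0.260 − 0.260| = 1 − 0.000 = 1.000
p ∧ (~((~(p → ((p ∧ p) ∧ (p ∧ q))) → q) ∧ (q ∧ p)) ↔ ~q) = min(0.986, 1.000) = 0.986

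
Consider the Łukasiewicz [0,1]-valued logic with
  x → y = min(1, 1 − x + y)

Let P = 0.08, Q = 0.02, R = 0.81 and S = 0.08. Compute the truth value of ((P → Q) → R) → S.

P → Q = min(1, 1 − 0.08 + 0.02) = min(1, 0.94) = 0.94
(P → Q) → R = min(1, 1 − 0.94 + 0.81) = min(1, 0.87) = 0.87
((P → Q) → R) → S = min(1, 1 − 0.87 + 0.08) = min(1, 0.21) = 0.21

0.21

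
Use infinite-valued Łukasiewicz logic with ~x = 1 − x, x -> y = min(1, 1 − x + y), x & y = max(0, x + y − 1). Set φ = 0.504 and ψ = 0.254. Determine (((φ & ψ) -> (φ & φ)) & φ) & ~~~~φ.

φ & ψ = max(0, 0.504 + 0.254 − 1) = max(0, -0.242) = 0.000
φ & φ = max(0, 0.504 + 0.504 − 1) = max(0, 0.008) = 0.008
(φ & ψ) -> (φ & φ) = min(1, 1 − 0.000 + 0.008) = min(1, 1.008) = 1.000
((φ & ψ) -> (φ & φ)) & φ = max(0, 1.000 + 0.504 − 1) = max(0, 0.504) = 0.504
~φ = 1 − 0.504 = 0.496
~~φ = 1 − 0.496 = 0.504
~~~φ = 1 − 0.504 = 0.496
~~~~φ = 1 − 0.496 = 0.504
(((φ & ψ) -> (φ & φ)) & φ) & ~~~~φ = max(0, 0.504 + 0.504 − 1) = max(0, 0.008) = 0.008

0.008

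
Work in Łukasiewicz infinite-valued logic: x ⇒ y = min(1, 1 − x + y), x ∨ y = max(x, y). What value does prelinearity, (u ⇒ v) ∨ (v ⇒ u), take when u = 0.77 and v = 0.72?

1.00

u ⇒ v = min(1, 1 − 0.77 + 0.72) = min(1, 0.95) = 0.95
v ⇒ u = min(1, 1 − 0.72 + 0.77) = min(1, 1.05) = 1.00
(u ⇒ v) ∨ (v ⇒ u) = max(0.95, 1.00) = 1.00
(As expected: a Ł∞-tautology — holds in every MV-chain.)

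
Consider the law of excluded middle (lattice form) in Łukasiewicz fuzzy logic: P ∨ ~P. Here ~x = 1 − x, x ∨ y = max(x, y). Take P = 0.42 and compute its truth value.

~P = 1 − 0.42 = 0.58
P ∨ ~P = max(0.42, 0.58) = 0.58
(The value 0.58 < 1 shows this instance is not satisfied; not a Ł∞-tautology — its value is max(a, 1−a).)

0.58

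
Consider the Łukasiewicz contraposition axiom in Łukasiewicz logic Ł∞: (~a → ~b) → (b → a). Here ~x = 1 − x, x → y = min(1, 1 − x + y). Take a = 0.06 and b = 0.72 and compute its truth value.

1.00

~a = 1 − 0.06 = 0.94
~b = 1 − 0.72 = 0.28
~a → ~b = min(1, 1 − 0.94 + 0.28) = min(1, 0.34) = 0.34
b → a = min(1, 1 − 0.72 + 0.06) = min(1, 0.34) = 0.34
(~a → ~b) → (b → a) = min(1, 1 − 0.34 + 0.34) = min(1, 1.00) = 1.00
(As expected: an axiom of Ł∞, always 1.)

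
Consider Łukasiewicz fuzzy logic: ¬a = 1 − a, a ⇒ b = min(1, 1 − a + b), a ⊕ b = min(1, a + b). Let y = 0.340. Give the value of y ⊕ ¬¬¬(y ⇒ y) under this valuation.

0.340

y ⇒ y = min(1, 1 − 0.340 + 0.340) = min(1, 1.000) = 1.000
¬(y ⇒ y) = 1 − 1.000 = 0.000
¬¬(y ⇒ y) = 1 − 0.000 = 1.000
¬¬¬(y ⇒ y) = 1 − 1.000 = 0.000
y ⊕ ¬¬¬(y ⇒ y) = min(1, 0.340 + 0.000) = min(1, 0.340) = 0.340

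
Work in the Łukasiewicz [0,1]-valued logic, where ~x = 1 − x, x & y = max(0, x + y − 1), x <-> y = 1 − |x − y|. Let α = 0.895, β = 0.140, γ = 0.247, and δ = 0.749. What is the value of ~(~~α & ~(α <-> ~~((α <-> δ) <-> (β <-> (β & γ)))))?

1.000

~α = 1 − 0.895 = 0.105
~~α = 1 − 0.105 = 0.895
α <-> δ = 1 − |0.895 − 0.749| = 1 − 0.146 = 0.854
β & γ = max(0, 0.140 + 0.247 − 1) = max(0, -0.613) = 0.000
β <-> (β & γ) = 1 − |0.140 − 0.000| = 1 − 0.140 = 0.860
(α <-> δ) <-> (β <-> (β & γ)) = 1 − |0.854 − 0.860| = 1 − 0.006 = 0.994
~((α <-> δ) <-> (β <-> (β & γ))) = 1 − 0.994 = 0.006
~~((α <-> δ) <-> (β <-> (β & γ))) = 1 − 0.006 = 0.994
α <-> ~~((α <-> δ) <-> (β <-> (β & γ))) = 1 − |0.895 − 0.994| = 1 − 0.099 = 0.901
~(α <-> ~~((α <-> δ) <-> (β <-> (β & γ)))) = 1 − 0.901 = 0.099
~~α & ~(α <-> ~~((α <-> δ) <-> (β <-> (β & γ)))) = max(0, 0.895 + 0.099 − 1) = max(0, -0.006) = 0.000
~(~~α & ~(α <-> ~~((α <-> δ) <-> (β <-> (β & γ))))) = 1 − 0.000 = 1.000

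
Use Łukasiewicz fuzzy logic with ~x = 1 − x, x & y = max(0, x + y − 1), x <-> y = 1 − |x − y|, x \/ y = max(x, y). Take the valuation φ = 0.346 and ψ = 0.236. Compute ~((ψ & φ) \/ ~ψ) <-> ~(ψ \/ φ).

ψ & φ = max(0, 0.236 + 0.346 − 1) = max(0, -0.418) = 0.000
~ψ = 1 − 0.236 = 0.764
(ψ & φ) \/ ~ψ = max(0.000, 0.764) = 0.764
~((ψ & φ) \/ ~ψ) = 1 − 0.764 = 0.236
ψ \/ φ = max(0.236, 0.346) = 0.346
~(ψ \/ φ) = 1 − 0.346 = 0.654
~((ψ & φ) \/ ~ψ) <-> ~(ψ \/ φ) = 1 − |0.236 − 0.654| = 1 − 0.418 = 0.582

0.582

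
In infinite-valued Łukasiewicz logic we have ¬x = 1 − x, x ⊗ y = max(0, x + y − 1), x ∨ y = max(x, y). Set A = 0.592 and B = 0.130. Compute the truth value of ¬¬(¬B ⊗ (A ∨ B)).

¬B = 1 − 0.130 = 0.870
A ∨ B = max(0.592, 0.130) = 0.592
¬B ⊗ (A ∨ B) = max(0, 0.870 + 0.592 − 1) = max(0, 0.462) = 0.462
¬(¬B ⊗ (A ∨ B)) = 1 − 0.462 = 0.538
¬¬(¬B ⊗ (A ∨ B)) = 1 − 0.538 = 0.462

0.462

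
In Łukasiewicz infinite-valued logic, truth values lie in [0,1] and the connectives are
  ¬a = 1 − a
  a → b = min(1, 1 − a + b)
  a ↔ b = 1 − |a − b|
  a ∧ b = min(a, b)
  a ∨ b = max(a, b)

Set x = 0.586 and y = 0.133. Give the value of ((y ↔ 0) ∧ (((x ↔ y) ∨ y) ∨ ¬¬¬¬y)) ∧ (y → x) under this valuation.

y ↔ 0 = 1 − |0.133 − 0.000| = 1 − 0.133 = 0.867
x ↔ y = 1 − |0.586 − 0.133| = 1 − 0.453 = 0.547
(x ↔ y) ∨ y = max(0.547, 0.133) = 0.547
¬y = 1 − 0.133 = 0.867
¬¬y = 1 − 0.867 = 0.133
¬¬¬y = 1 − 0.133 = 0.867
¬¬¬¬y = 1 − 0.867 = 0.133
((x ↔ y) ∨ y) ∨ ¬¬¬¬y = max(0.547, 0.133) = 0.547
(y ↔ 0) ∧ (((x ↔ y) ∨ y) ∨ ¬¬¬¬y) = min(0.867, 0.547) = 0.547
y → x = min(1, 1 − 0.133 + 0.586) = min(1, 1.453) = 1.000
((y ↔ 0) ∧ (((x ↔ y) ∨ y) ∨ ¬¬¬¬y)) ∧ (y → x) = min(0.547, 1.000) = 0.547

0.547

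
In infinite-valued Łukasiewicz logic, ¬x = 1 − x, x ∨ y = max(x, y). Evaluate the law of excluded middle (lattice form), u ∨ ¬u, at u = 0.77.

0.77

¬u = 1 − 0.77 = 0.23
u ∨ ¬u = max(0.77, 0.23) = 0.77
(The value 0.77 < 1 shows this instance is not satisfied; not a Ł∞-tautology — its value is max(a, 1−a).)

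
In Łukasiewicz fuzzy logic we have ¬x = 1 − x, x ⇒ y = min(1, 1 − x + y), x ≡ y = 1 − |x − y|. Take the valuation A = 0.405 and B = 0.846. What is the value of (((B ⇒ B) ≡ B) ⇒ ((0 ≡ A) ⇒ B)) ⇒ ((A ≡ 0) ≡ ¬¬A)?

0.810

B ⇒ B = min(1, 1 − 0.846 + 0.846) = min(1, 1.000) = 1.000
(B ⇒ B) ≡ B = 1 − |1.000 − 0.846| = 1 − 0.154 = 0.846
0 ≡ A = 1 − |0.000 − 0.405| = 1 − 0.405 = 0.595
(0 ≡ A) ⇒ B = min(1, 1 − 0.595 + 0.846) = min(1, 1.251) = 1.000
((B ⇒ B) ≡ B) ⇒ ((0 ≡ A) ⇒ B) = min(1, 1 − 0.846 + 1.000) = min(1, 1.154) = 1.000
A ≡ 0 = 1 − |0.405 − 0.000| = 1 − 0.405 = 0.595
¬A = 1 − 0.405 = 0.595
¬¬A = 1 − 0.595 = 0.405
(A ≡ 0) ≡ ¬¬A = 1 − |0.595 − 0.405| = 1 − 0.190 = 0.810
(((B ⇒ B) ≡ B) ⇒ ((0 ≡ A) ⇒ B)) ⇒ ((A ≡ 0) ≡ ¬¬A) = min(1, 1 − 1.000 + 0.810) = min(1, 0.810) = 0.810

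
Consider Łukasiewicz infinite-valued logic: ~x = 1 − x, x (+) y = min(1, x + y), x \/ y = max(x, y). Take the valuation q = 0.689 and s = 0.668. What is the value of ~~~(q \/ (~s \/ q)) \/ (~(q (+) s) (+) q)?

0.689

~s = 1 − 0.668 = 0.332
~s \/ q = max(0.332, 0.689) = 0.689
q \/ (~s \/ q) = max(0.689, 0.689) = 0.689
~(q \/ (~s \/ q)) = 1 − 0.689 = 0.311
~~(q \/ (~s \/ q)) = 1 − 0.311 = 0.689
~~~(q \/ (~s \/ q)) = 1 − 0.689 = 0.311
q (+) s = min(1, 0.689 + 0.668) = min(1, 1.357) = 1.000
~(q (+) s) = 1 − 1.000 = 0.000
~(q (+) s) (+) q = min(1, 0.000 + 0.689) = min(1, 0.689) = 0.689
~~~(q \/ (~s \/ q)) \/ (~(q (+) s) (+) q) = max(0.311, 0.689) = 0.689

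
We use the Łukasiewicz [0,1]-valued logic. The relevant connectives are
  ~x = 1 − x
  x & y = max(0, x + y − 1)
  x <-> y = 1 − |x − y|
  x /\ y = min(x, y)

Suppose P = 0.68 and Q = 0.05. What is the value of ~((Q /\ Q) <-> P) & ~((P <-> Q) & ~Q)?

Q /\ Q = min(0.05, 0.05) = 0.05
(Q /\ Q) <-> P = 1 − |0.05 − 0.68| = 1 − 0.63 = 0.37
~((Q /\ Q) <-> P) = 1 − 0.37 = 0.63
P <-> Q = 1 − |0.68 − 0.05| = 1 − 0.63 = 0.37
~Q = 1 − 0.05 = 0.95
(P <-> Q) & ~Q = max(0, 0.37 + 0.95 − 1) = max(0, 0.32) = 0.32
~((P <-> Q) & ~Q) = 1 − 0.32 = 0.68
~((Q /\ Q) <-> P) & ~((P <-> Q) & ~Q) = max(0, 0.63 + 0.68 − 1) = max(0, 0.31) = 0.31

0.31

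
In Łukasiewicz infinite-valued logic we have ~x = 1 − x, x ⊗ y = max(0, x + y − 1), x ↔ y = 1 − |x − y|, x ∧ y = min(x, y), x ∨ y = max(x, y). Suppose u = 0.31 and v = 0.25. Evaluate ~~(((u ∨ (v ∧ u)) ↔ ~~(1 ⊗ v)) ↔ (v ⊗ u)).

0.06

v ∧ u = min(0.25, 0.31) = 0.25
u ∨ (v ∧ u) = max(0.31, 0.25) = 0.31
1 ⊗ v = max(0, 1.00 + 0.25 − 1) = max(0, 0.25) = 0.25
~(1 ⊗ v) = 1 − 0.25 = 0.75
~~(1 ⊗ v) = 1 − 0.75 = 0.25
(u ∨ (v ∧ u)) ↔ ~~(1 ⊗ v) = 1 − |0.31 − 0.25| = 1 − 0.06 = 0.94
v ⊗ u = max(0, 0.25 + 0.31 − 1) = max(0, -0.44) = 0.00
((u ∨ (v ∧ u)) ↔ ~~(1 ⊗ v)) ↔ (v ⊗ u) = 1 − |0.94 − 0.00| = 1 − 0.94 = 0.06
~(((u ∨ (v ∧ u)) ↔ ~~(1 ⊗ v)) ↔ (v ⊗ u)) = 1 − 0.06 = 0.94
~~(((u ∨ (v ∧ u)) ↔ ~~(1 ⊗ v)) ↔ (v ⊗ u)) = 1 − 0.94 = 0.06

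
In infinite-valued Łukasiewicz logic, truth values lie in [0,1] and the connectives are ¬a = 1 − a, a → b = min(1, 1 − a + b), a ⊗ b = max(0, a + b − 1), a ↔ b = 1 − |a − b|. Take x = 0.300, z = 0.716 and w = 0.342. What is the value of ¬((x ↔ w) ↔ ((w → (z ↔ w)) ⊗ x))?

x ↔ w = 1 − |0.300 − 0.342| = 1 − 0.042 = 0.958
z ↔ w = 1 − |0.716 − 0.342| = 1 − 0.374 = 0.626
w → (z ↔ w) = min(1, 1 − 0.342 + 0.626) = min(1, 1.284) = 1.000
(w → (z ↔ w)) ⊗ x = max(0, 1.000 + 0.300 − 1) = max(0, 0.300) = 0.300
(x ↔ w) ↔ ((w → (z ↔ w)) ⊗ x) = 1 − |0.958 − 0.300| = 1 − 0.658 = 0.342
¬((x ↔ w) ↔ ((w → (z ↔ w)) ⊗ x)) = 1 − 0.342 = 0.658

0.658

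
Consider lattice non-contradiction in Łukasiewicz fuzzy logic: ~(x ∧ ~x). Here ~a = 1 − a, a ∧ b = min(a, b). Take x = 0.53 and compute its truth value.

0.53

~x = 1 − 0.53 = 0.47
x ∧ ~x = min(0.53, 0.47) = 0.47
~(x ∧ ~x) = 1 − 0.47 = 0.53
(The value 0.53 < 1 shows this instance is not satisfied; not a Ł∞-tautology — its value is 1 − min(a, 1−a).)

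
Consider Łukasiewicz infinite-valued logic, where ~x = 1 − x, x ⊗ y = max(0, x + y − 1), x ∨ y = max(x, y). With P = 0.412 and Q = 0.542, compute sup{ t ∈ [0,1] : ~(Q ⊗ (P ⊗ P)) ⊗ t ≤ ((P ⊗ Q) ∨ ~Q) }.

0.458

P ⊗ P = max(0, 0.412 + 0.412 − 1) = max(0, -0.176) = 0.000
Q ⊗ (P ⊗ P) = max(0, 0.542 + 0.000 − 1) = max(0, -0.458) = 0.000
~(Q ⊗ (P ⊗ P)) = 1 − 0.000 = 1.000
So the left factor is ~(Q ⊗ (P ⊗ P)) = 1.000.
P ⊗ Q = max(0, 0.412 + 0.542 − 1) = max(0, -0.046) = 0.000
~Q = 1 − 0.542 = 0.458
(P ⊗ Q) ∨ ~Q = max(0.000, 0.458) = 0.458
So the right-hand bound is (P ⊗ Q) ∨ ~Q = 0.458.
The residuum of the Łukasiewicz t-norm gives the supremum: min(1, 1 − 1.000 + 0.458).
1 − 1.000 + 0.458 = 0.458, so t = min(1, 0.458) = 0.458.
Check: 1.000 ⊗ 0.458 = max(0, 0.458) = 0.458 ≤ 0.458.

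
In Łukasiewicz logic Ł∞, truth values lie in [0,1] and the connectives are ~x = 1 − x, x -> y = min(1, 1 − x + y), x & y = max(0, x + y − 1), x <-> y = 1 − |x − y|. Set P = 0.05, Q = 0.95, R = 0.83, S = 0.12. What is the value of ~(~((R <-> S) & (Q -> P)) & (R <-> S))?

0.71

R <-> S = 1 − |0.83 − 0.12| = 1 − 0.71 = 0.29
Q -> P = min(1, 1 − 0.95 + 0.05) = min(1, 0.10) = 0.10
(R <-> S) & (Q -> P) = max(0, 0.29 + 0.10 − 1) = max(0, -0.61) = 0.00
~((R <-> S) & (Q -> P)) = 1 − 0.00 = 1.00
~((R <-> S) & (Q -> P)) & (R <-> S) = max(0, 1.00 + 0.29 − 1) = max(0, 0.29) = 0.29
~(~((R <-> S) & (Q -> P)) & (R <-> S)) = 1 − 0.29 = 0.71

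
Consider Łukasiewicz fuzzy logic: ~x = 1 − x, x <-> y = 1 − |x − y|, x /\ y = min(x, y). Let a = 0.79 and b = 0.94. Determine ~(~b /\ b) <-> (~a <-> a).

0.48

~b = 1 − 0.94 = 0.06
~b /\ b = min(0.06, 0.94) = 0.06
~(~b /\ b) = 1 − 0.06 = 0.94
~a = 1 − 0.79 = 0.21
~a <-> a = 1 − |0.21 − 0.79| = 1 − 0.58 = 0.42
~(~b /\ b) <-> (~a <-> a) = 1 − |0.94 − 0.42| = 1 − 0.52 = 0.48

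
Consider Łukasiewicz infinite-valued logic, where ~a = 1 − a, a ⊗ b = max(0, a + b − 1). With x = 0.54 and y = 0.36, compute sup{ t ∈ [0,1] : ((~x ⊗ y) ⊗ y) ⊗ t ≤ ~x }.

1.00

~x = 1 − 0.54 = 0.46
~x ⊗ y = max(0, 0.46 + 0.36 − 1) = max(0, -0.18) = 0.00
(~x ⊗ y) ⊗ y = max(0, 0.00 + 0.36 − 1) = max(0, -0.64) = 0.00
So the left factor is (~x ⊗ y) ⊗ y = 0.00.
So the right-hand bound is ~x = 0.46.
The residuum of the Łukasiewicz t-norm gives the supremum: min(1, 1 − 0.00 + 0.46).
1 − 0.00 + 0.46 = 1.46, so t = min(1, 1.46) = 1.00.
Check: 0.00 ⊗ 1.00 = max(0, 0.00) = 0.00 ≤ 0.46.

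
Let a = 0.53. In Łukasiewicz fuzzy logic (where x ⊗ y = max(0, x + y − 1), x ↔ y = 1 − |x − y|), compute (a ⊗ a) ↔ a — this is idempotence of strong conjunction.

a ⊗ a = max(0, 0.53 + 0.53 − 1) = max(0, 0.06) = 0.06
(a ⊗ a) ↔ a = 1 − |0.06 − 0.53| = 1 − 0.47 = 0.53
(The value 0.53 < 1 shows this instance is not satisfied; fails in Ł∞ since a ⊗ a = max(0, 2a−1) ≠ a in general.)

0.53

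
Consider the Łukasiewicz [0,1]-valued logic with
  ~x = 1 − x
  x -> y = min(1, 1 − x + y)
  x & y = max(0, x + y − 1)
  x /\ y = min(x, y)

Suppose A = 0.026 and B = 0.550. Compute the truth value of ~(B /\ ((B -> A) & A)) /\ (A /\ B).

0.026

B -> A = min(1, 1 − 0.550 + 0.026) = min(1, 0.476) = 0.476
(B -> A) & A = max(0, 0.476 + 0.026 − 1) = max(0, -0.498) = 0.000
B /\ ((B -> A) & A) = min(0.550, 0.000) = 0.000
~(B /\ ((B -> A) & A)) = 1 − 0.000 = 1.000
A /\ B = min(0.026, 0.550) = 0.026
~(B /\ ((B -> A) & A)) /\ (A /\ B) = min(1.000, 0.026) = 0.026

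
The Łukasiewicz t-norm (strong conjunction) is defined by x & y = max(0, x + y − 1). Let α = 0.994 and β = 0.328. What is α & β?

0.322

α & β = max(0, 0.994 + 0.328 − 1) = max(0, 0.322) = 0.322
For comparison, the Gödel (minimum) t-norm min(x, y) would give 0.328.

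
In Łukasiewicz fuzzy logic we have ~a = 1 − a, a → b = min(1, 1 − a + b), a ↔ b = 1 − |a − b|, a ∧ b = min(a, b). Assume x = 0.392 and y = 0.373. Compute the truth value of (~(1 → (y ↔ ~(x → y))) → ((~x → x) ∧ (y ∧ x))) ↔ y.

0.373

x → y = min(1, 1 − 0.392 + 0.373) = min(1, 0.981) = 0.981
~(x → y) = 1 − 0.981 = 0.019
y ↔ ~(x → y) = 1 − |0.373 − 0.019| = 1 − 0.354 = 0.646
1 → (y ↔ ~(x → y)) = min(1, 1 − 1.000 + 0.646) = min(1, 0.646) = 0.646
~(1 → (y ↔ ~(x → y))) = 1 − 0.646 = 0.354
~x = 1 − 0.392 = 0.608
~x → x = min(1, 1 − 0.608 + 0.392) = min(1, 0.784) = 0.784
y ∧ x = min(0.373, 0.392) = 0.373
(~x → x) ∧ (y ∧ x) = min(0.784, 0.373) = 0.373
~(1 → (y ↔ ~(x → y))) → ((~x → x) ∧ (y ∧ x)) = min(1, 1 − 0.354 + 0.373) = min(1, 1.019) = 1.000
(~(1 → (y ↔ ~(x → y))) → ((~x → x) ∧ (y ∧ x))) ↔ y = 1 − |1.000 − 0.373| = 1 − 0.627 = 0.373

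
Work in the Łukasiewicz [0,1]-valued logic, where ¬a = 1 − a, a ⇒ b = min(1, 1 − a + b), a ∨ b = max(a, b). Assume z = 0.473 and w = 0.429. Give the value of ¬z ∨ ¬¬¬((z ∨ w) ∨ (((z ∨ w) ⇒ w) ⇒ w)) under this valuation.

0.527

¬z = 1 − 0.473 = 0.527
z ∨ w = max(0.473, 0.429) = 0.473
(z ∨ w) ⇒ w = min(1, 1 − 0.473 + 0.429) = min(1, 0.956) = 0.956
((z ∨ w) ⇒ w) ⇒ w = min(1, 1 − 0.956 + 0.429) = min(1, 0.473) = 0.473
(z ∨ w) ∨ (((z ∨ w) ⇒ w) ⇒ w) = max(0.473, 0.473) = 0.473
¬((z ∨ w) ∨ (((z ∨ w) ⇒ w) ⇒ w)) = 1 − 0.473 = 0.527
¬¬((z ∨ w) ∨ (((z ∨ w) ⇒ w) ⇒ w)) = 1 − 0.527 = 0.473
¬¬¬((z ∨ w) ∨ (((z ∨ w) ⇒ w) ⇒ w)) = 1 − 0.473 = 0.527
¬z ∨ ¬¬¬((z ∨ w) ∨ (((z ∨ w) ⇒ w) ⇒ w)) = max(0.527, 0.527) = 0.527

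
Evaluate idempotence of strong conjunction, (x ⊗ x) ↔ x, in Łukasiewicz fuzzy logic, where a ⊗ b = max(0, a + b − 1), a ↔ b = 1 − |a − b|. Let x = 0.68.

0.68

x ⊗ x = max(0, 0.68 + 0.68 − 1) = max(0, 0.36) = 0.36
(x ⊗ x) ↔ x = 1 − |0.36 − 0.68| = 1 − 0.32 = 0.68
(The value 0.68 < 1 shows this instance is not satisfied; fails in Ł∞ since a ⊗ a = max(0, 2a−1) ≠ a in general.)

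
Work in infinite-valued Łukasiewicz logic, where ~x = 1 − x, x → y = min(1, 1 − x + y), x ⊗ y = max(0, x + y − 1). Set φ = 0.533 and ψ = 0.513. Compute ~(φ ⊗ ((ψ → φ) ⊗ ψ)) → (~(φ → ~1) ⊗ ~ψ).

0.066

ψ → φ = min(1, 1 − 0.513 + 0.533) = min(1, 1.020) = 1.000
(ψ → φ) ⊗ ψ = max(0, 1.000 + 0.513 − 1) = max(0, 0.513) = 0.513
φ ⊗ ((ψ → φ) ⊗ ψ) = max(0, 0.533 + 0.513 − 1) = max(0, 0.046) = 0.046
~(φ ⊗ ((ψ → φ) ⊗ ψ)) = 1 − 0.046 = 0.954
~1 = 1 − 1.000 = 0.000
φ → ~1 = min(1, 1 − 0.533 + 0.000) = min(1, 0.467) = 0.467
~(φ → ~1) = 1 − 0.467 = 0.533
~ψ = 1 − 0.513 = 0.487
~(φ → ~1) ⊗ ~ψ = max(0, 0.533 + 0.487 − 1) = max(0, 0.020) = 0.020
~(φ ⊗ ((ψ → φ) ⊗ ψ)) → (~(φ → ~1) ⊗ ~ψ) = min(1, 1 − 0.954 + 0.020) = min(1, 0.066) = 0.066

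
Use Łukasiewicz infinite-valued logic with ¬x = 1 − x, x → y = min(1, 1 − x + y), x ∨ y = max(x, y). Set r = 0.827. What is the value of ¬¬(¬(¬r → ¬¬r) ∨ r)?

¬r = 1 − 0.827 = 0.173
¬¬r = 1 − 0.173 = 0.827
¬r → ¬¬r = min(1, 1 − 0.173 + 0.827) = min(1, 1.654) = 1.000
¬(¬r → ¬¬r) = 1 − 1.000 = 0.000
¬(¬r → ¬¬r) ∨ r = max(0.000, 0.827) = 0.827
¬(¬(¬r → ¬¬r) ∨ r) = 1 − 0.827 = 0.173
¬¬(¬(¬r → ¬¬r) ∨ r) = 1 − 0.173 = 0.827

0.827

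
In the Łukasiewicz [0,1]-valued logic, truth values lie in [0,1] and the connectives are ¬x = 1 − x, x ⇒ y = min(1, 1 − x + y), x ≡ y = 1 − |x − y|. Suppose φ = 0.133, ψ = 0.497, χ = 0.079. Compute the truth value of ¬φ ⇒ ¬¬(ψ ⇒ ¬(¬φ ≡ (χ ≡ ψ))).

0.921

¬φ = 1 − 0.133 = 0.867
χ ≡ ψ = 1 − |0.079 − 0.497| = 1 − 0.418 = 0.582
¬φ ≡ (χ ≡ ψ) = 1 − |0.867 − 0.582| = 1 − 0.285 = 0.715
¬(¬φ ≡ (χ ≡ ψ)) = 1 − 0.715 = 0.285
ψ ⇒ ¬(¬φ ≡ (χ ≡ ψ)) = min(1, 1 − 0.497 + 0.285) = min(1, 0.788) = 0.788
¬(ψ ⇒ ¬(¬φ ≡ (χ ≡ ψ))) = 1 − 0.788 = 0.212
¬¬(ψ ⇒ ¬(¬φ ≡ (χ ≡ ψ))) = 1 − 0.212 = 0.788
¬φ ⇒ ¬¬(ψ ⇒ ¬(¬φ ≡ (χ ≡ ψ))) = min(1, 1 − 0.867 + 0.788) = min(1, 0.921) = 0.921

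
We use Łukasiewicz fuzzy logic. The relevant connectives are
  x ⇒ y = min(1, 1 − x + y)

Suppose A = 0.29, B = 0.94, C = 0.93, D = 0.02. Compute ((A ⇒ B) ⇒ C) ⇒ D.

0.09

A ⇒ B = min(1, 1 − 0.29 + 0.94) = min(1, 1.65) = 1.00
(A ⇒ B) ⇒ C = min(1, 1 − 1.00 + 0.93) = min(1, 0.93) = 0.93
((A ⇒ B) ⇒ C) ⇒ D = min(1, 1 − 0.93 + 0.02) = min(1, 0.09) = 0.09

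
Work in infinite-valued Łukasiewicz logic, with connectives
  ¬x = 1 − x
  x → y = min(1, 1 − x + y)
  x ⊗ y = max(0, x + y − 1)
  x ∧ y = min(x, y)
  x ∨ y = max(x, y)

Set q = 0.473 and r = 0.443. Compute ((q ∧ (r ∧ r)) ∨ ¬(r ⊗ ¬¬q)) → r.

r ∧ r = min(0.443, 0.443) = 0.443
q ∧ (r ∧ r) = min(0.473, 0.443) = 0.443
¬q = 1 − 0.473 = 0.527
¬¬q = 1 − 0.527 = 0.473
r ⊗ ¬¬q = max(0, 0.443 + 0.473 − 1) = max(0, -0.084) = 0.000
¬(r ⊗ ¬¬q) = 1 − 0.000 = 1.000
(q ∧ (r ∧ r)) ∨ ¬(r ⊗ ¬¬q) = max(0.443, 1.000) = 1.000
((q ∧ (r ∧ r)) ∨ ¬(r ⊗ ¬¬q)) → r = min(1, 1 − 1.000 + 0.443) = min(1, 0.443) = 0.443

0.443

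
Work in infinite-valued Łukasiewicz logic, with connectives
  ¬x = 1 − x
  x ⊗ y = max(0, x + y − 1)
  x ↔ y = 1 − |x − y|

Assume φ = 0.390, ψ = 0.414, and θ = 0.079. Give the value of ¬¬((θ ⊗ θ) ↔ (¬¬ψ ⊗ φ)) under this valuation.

θ ⊗ θ = max(0, 0.079 + 0.079 − 1) = max(0, -0.842) = 0.000
¬ψ = 1 − 0.414 = 0.586
¬¬ψ = 1 − 0.586 = 0.414
¬¬ψ ⊗ φ = max(0, 0.414 + 0.390 − 1) = max(0, -0.196) = 0.000
(θ ⊗ θ) ↔ (¬¬ψ ⊗ φ) = 1 − |0.000 − 0.000| = 1 − 0.000 = 1.000
¬((θ ⊗ θ) ↔ (¬¬ψ ⊗ φ)) = 1 − 1.000 = 0.000
¬¬((θ ⊗ θ) ↔ (¬¬ψ ⊗ φ)) = 1 − 0.000 = 1.000

1.000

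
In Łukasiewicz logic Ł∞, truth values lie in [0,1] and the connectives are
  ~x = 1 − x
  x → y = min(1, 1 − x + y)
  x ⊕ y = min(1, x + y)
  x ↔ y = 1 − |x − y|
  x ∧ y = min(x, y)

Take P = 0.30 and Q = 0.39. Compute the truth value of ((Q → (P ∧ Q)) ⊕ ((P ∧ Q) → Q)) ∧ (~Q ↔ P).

P ∧ Q = min(0.30, 0.39) = 0.30
Q → (P ∧ Q) = min(1, 1 − 0.39 + 0.30) = min(1, 0.91) = 0.91
(P ∧ Q) → Q = min(1, 1 − 0.30 + 0.39) = min(1, 1.09) = 1.00
(Q → (P ∧ Q)) ⊕ ((P ∧ Q) → Q) = min(1, 0.91 + 1.00) = min(1, 1.91) = 1.00
~Q = 1 − 0.39 = 0.61
~Q ↔ P = 1 − |0.61 − 0.30| = 1 − 0.31 = 0.69
((Q → (P ∧ Q)) ⊕ ((P ∧ Q) → Q)) ∧ (~Q ↔ P) = min(1.00, 0.69) = 0.69

0.69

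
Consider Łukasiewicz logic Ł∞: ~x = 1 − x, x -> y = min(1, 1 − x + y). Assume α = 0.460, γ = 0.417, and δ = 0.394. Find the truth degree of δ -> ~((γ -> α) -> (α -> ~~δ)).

γ -> α = min(1, 1 − 0.417 + 0.460) = min(1, 1.043) = 1.000
~δ = 1 − 0.394 = 0.606
~~δ = 1 − 0.606 = 0.394
α -> ~~δ = min(1, 1 − 0.460 + 0.394) = min(1, 0.934) = 0.934
(γ -> α) -> (α -> ~~δ) = min(1, 1 − 1.000 + 0.934) = min(1, 0.934) = 0.934
~((γ -> α) -> (α -> ~~δ)) = 1 − 0.934 = 0.066
δ -> ~((γ -> α) -> (α -> ~~δ)) = min(1, 1 − 0.394 + 0.066) = min(1, 0.672) = 0.672

0.672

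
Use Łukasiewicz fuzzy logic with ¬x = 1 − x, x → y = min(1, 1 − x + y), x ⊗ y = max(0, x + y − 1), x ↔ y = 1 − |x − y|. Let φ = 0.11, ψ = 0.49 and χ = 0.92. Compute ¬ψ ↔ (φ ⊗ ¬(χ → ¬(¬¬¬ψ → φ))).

¬ψ = 1 − 0.49 = 0.51
¬¬ψ = 1 − 0.51 = 0.49
¬¬¬ψ = 1 − 0.49 = 0.51
¬¬¬ψ → φ = min(1, 1 − 0.51 + 0.11) = min(1, 0.60) = 0.60
¬(¬¬¬ψ → φ) = 1 − 0.60 = 0.40
χ → ¬(¬¬¬ψ → φ) = min(1, 1 − 0.92 + 0.40) = min(1, 0.48) = 0.48
¬(χ → ¬(¬¬¬ψ → φ)) = 1 − 0.48 = 0.52
φ ⊗ ¬(χ → ¬(¬¬¬ψ → φ)) = max(0, 0.11 + 0.52 − 1) = max(0, -0.37) = 0.00
¬ψ ↔ (φ ⊗ ¬(χ → ¬(¬¬¬ψ → φ))) = 1 − |0.51 − 0.00| = 1 − 0.51 = 0.49

0.49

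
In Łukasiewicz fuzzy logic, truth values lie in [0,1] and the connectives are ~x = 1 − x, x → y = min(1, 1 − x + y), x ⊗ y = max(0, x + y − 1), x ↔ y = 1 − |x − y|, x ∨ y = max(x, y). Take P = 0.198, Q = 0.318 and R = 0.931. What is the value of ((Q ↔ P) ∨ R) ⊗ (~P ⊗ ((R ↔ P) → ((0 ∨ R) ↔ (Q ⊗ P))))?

0.535

Q ↔ P = 1 − |0.318 − 0.198| = 1 − 0.120 = 0.880
(Q ↔ P) ∨ R = max(0.880, 0.931) = 0.931
~P = 1 − 0.198 = 0.802
R ↔ P = 1 − |0.931 − 0.198| = 1 − 0.733 = 0.267
0 ∨ R = max(0.000, 0.931) = 0.931
Q ⊗ P = max(0, 0.318 + 0.198 − 1) = max(0, -0.484) = 0.000
(0 ∨ R) ↔ (Q ⊗ P) = 1 − |0.931 − 0.000| = 1 − 0.931 = 0.069
(R ↔ P) → ((0 ∨ R) ↔ (Q ⊗ P)) = min(1, 1 − 0.267 + 0.069) = min(1, 0.802) = 0.802
~P ⊗ ((R ↔ P) → ((0 ∨ R) ↔ (Q ⊗ P))) = max(0, 0.802 + 0.802 − 1) = max(0, 0.604) = 0.604
((Q ↔ P) ∨ R) ⊗ (~P ⊗ ((R ↔ P) → ((0 ∨ R) ↔ (Q ⊗ P)))) = max(0, 0.931 + 0.604 − 1) = max(0, 0.535) = 0.535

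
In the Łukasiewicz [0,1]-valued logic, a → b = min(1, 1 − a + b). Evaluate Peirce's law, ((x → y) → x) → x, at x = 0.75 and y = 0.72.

x → y = min(1, 1 − 0.75 + 0.72) = min(1, 0.97) = 0.97
(x → y) → x = min(1, 1 − 0.97 + 0.75) = min(1, 0.78) = 0.78
((x → y) → x) → x = min(1, 1 − 0.78 + 0.75) = min(1, 0.97) = 0.97
(The value 0.97 < 1 shows this instance is not satisfied; not a Ł∞-tautology in general.)

0.97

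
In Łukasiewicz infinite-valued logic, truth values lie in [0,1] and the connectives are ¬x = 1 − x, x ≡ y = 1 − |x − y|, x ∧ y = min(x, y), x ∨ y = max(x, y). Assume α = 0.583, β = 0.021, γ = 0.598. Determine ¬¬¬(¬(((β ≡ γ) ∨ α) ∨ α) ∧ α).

β ≡ γ = 1 − |0.021 − 0.598| = 1 − 0.577 = 0.423
(β ≡ γ) ∨ α = max(0.423, 0.583) = 0.583
((β ≡ γ) ∨ α) ∨ α = max(0.583, 0.583) = 0.583
¬(((β ≡ γ) ∨ α) ∨ α) = 1 − 0.583 = 0.417
¬(((β ≡ γ) ∨ α) ∨ α) ∧ α = min(0.417, 0.583) = 0.417
¬(¬(((β ≡ γ) ∨ α) ∨ α) ∧ α) = 1 − 0.417 = 0.583
¬¬(¬(((β ≡ γ) ∨ α) ∨ α) ∧ α) = 1 − 0.583 = 0.417
¬¬¬(¬(((β ≡ γ) ∨ α) ∨ α) ∧ α) = 1 − 0.417 = 0.583

0.583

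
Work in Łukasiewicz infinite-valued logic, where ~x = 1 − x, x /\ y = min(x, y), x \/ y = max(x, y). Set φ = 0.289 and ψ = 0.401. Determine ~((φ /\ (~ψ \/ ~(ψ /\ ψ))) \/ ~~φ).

~ψ = 1 − 0.401 = 0.599
ψ /\ ψ = min(0.401, 0.401) = 0.401
~(ψ /\ ψ) = 1 − 0.401 = 0.599
~ψ \/ ~(ψ /\ ψ) = max(0.599, 0.599) = 0.599
φ /\ (~ψ \/ ~(ψ /\ ψ)) = min(0.289, 0.599) = 0.289
~φ = 1 − 0.289 = 0.711
~~φ = 1 − 0.711 = 0.289
(φ /\ (~ψ \/ ~(ψ /\ ψ))) \/ ~~φ = max(0.289, 0.289) = 0.289
~((φ /\ (~ψ \/ ~(ψ /\ ψ))) \/ ~~φ) = 1 − 0.289 = 0.711

0.711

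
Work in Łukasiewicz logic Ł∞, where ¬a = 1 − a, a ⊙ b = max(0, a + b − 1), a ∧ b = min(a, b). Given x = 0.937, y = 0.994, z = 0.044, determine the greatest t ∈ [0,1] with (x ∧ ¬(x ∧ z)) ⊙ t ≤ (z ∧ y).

0.107

x ∧ z = min(0.937, 0.044) = 0.044
¬(x ∧ z) = 1 − 0.044 = 0.956
x ∧ ¬(x ∧ z) = min(0.937, 0.956) = 0.937
So the left factor is x ∧ ¬(x ∧ z) = 0.937.
z ∧ y = min(0.044, 0.994) = 0.044
So the right-hand bound is z ∧ y = 0.044.
The residuum of the Łukasiewicz t-norm gives the supremum: min(1, 1 − 0.937 + 0.044).
1 − 0.937 + 0.044 = 0.107, so t = min(1, 0.107) = 0.107.
Check: 0.937 ⊙ 0.107 = max(0, 0.044) = 0.044 ≤ 0.044.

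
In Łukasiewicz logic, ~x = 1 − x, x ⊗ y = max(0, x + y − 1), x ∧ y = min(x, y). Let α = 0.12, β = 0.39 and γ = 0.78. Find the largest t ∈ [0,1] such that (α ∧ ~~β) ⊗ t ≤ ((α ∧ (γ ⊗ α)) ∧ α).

~β = 1 − 0.39 = 0.61
~~β = 1 − 0.61 = 0.39
α ∧ ~~β = min(0.12, 0.39) = 0.12
So the left factor is α ∧ ~~β = 0.12.
γ ⊗ α = max(0, 0.78 + 0.12 − 1) = max(0, -0.10) = 0.00
α ∧ (γ ⊗ α) = min(0.12, 0.00) = 0.00
(α ∧ (γ ⊗ α)) ∧ α = min(0.00, 0.12) = 0.00
So the right-hand bound is (α ∧ (γ ⊗ α)) ∧ α = 0.00.
The residuum of the Łukasiewicz t-norm gives the supremum: min(1, 1 − 0.12 + 0.00).
1 − 0.12 + 0.00 = 0.88, so t = min(1, 0.88) = 0.88.
Check: 0.12 ⊗ 0.88 = max(0, 0.00) = 0.00 ≤ 0.00.

0.88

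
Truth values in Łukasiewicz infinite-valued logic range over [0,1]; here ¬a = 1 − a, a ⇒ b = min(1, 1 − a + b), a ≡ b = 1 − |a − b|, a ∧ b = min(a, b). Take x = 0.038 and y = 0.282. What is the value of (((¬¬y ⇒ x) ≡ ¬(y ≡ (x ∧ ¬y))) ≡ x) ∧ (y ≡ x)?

¬y = 1 − 0.282 = 0.718
¬¬y = 1 − 0.718 = 0.282
¬¬y ⇒ x = min(1, 1 − 0.282 + 0.038) = min(1, 0.756) = 0.756
x ∧ ¬y = min(0.038, 0.718) = 0.038
y ≡ (x ∧ ¬y) = 1 − |0.282 − 0.038| = 1 − 0.244 = 0.756
¬(y ≡ (x ∧ ¬y)) = 1 − 0.756 = 0.244
(¬¬y ⇒ x) ≡ ¬(y ≡ (x ∧ ¬y)) = 1 − |0.756 − 0.244| = 1 − 0.512 = 0.488
((¬¬y ⇒ x) ≡ ¬(y ≡ (x ∧ ¬y))) ≡ x = 1 − |0.488 − 0.038| = 1 − 0.450 = 0.550
y ≡ x = 1 − |0.282 − 0.038| = 1 − 0.244 = 0.756
(((¬¬y ⇒ x) ≡ ¬(y ≡ (x ∧ ¬y))) ≡ x) ∧ (y ≡ x) = min(0.550, 0.756) = 0.550

0.550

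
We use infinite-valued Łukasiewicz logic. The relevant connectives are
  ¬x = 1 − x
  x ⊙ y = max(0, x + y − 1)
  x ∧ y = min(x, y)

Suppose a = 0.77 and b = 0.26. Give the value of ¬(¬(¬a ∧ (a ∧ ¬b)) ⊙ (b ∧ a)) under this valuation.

0.97

¬a = 1 − 0.77 = 0.23
¬b = 1 − 0.26 = 0.74
a ∧ ¬b = min(0.77, 0.74) = 0.74
¬a ∧ (a ∧ ¬b) = min(0.23, 0.74) = 0.23
¬(¬a ∧ (a ∧ ¬b)) = 1 − 0.23 = 0.77
b ∧ a = min(0.26, 0.77) = 0.26
¬(¬a ∧ (a ∧ ¬b)) ⊙ (b ∧ a) = max(0, 0.77 + 0.26 − 1) = max(0, 0.03) = 0.03
¬(¬(¬a ∧ (a ∧ ¬b)) ⊙ (b ∧ a)) = 1 − 0.03 = 0.97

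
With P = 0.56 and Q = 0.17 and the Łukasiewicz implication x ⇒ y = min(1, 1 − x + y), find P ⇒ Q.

0.61

P ⇒ Q = min(1, 1 − 0.56 + 0.17) = min(1, 0.61) = 0.61
For comparison, the Gödel implication (1 if x ≤ y else y) would give 0.17.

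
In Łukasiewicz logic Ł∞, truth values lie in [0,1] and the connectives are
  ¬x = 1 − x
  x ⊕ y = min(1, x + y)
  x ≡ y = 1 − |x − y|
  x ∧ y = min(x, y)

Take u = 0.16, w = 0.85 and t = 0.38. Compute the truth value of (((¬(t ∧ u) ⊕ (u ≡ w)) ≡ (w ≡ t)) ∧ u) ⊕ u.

t ∧ u = min(0.38, 0.16) = 0.16
¬(t ∧ u) = 1 − 0.16 = 0.84
u ≡ w = 1 − |0.16 − 0.85| = 1 − 0.69 = 0.31
¬(t ∧ u) ⊕ (u ≡ w) = min(1, 0.84 + 0.31) = min(1, 1.15) = 1.00
w ≡ t = 1 − |0.85 − 0.38| = 1 − 0.47 = 0.53
(¬(t ∧ u) ⊕ (u ≡ w)) ≡ (w ≡ t) = 1 − |1.00 − 0.53| = 1 − 0.47 = 0.53
((¬(t ∧ u) ⊕ (u ≡ w)) ≡ (w ≡ t)) ∧ u = min(0.53, 0.16) = 0.16
(((¬(t ∧ u) ⊕ (u ≡ w)) ≡ (w ≡ t)) ∧ u) ⊕ u = min(1, 0.16 + 0.16) = min(1, 0.32) = 0.32

0.32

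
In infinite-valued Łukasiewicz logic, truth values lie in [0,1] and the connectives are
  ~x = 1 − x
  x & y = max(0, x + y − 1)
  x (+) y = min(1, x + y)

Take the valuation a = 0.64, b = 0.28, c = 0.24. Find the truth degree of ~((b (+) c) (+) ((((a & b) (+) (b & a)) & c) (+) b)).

b (+) c = min(1, 0.28 + 0.24) = min(1, 0.52) = 0.52
a & b = max(0, 0.64 + 0.28 − 1) = max(0, -0.08) = 0.00
b & a = max(0, 0.28 + 0.64 − 1) = max(0, -0.08) = 0.00
(a & b) (+) (b & a) = min(1, 0.00 + 0.00) = min(1, 0.00) = 0.00
((a & b) (+) (b & a)) & c = max(0, 0.00 + 0.24 − 1) = max(0, -0.76) = 0.00
(((a & b) (+) (b & a)) & c) (+) b = min(1, 0.00 + 0.28) = min(1, 0.28) = 0.28
(b (+) c) (+) ((((a & b) (+) (b & a)) & c) (+) b) = min(1, 0.52 + 0.28) = min(1, 0.80) = 0.80
~((b (+) c) (+) ((((a & b) (+) (b & a)) & c) (+) b)) = 1 − 0.80 = 0.20

0.20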